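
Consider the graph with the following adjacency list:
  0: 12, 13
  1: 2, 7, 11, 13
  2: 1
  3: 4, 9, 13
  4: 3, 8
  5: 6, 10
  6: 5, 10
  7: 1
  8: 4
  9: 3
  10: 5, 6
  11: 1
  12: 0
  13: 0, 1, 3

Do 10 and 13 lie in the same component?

No

The component containing 10 is {5, 6, 10}, and 13 is not in it.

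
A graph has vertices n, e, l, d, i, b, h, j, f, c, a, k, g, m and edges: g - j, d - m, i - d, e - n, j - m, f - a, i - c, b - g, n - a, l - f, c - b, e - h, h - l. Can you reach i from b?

Yes

From b we can reach b, c, d, g, i, j, m, which includes i.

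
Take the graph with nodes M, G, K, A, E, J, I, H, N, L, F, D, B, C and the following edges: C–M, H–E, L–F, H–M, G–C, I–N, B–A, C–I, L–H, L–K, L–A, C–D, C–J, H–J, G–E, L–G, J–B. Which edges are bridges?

C-D, C-I, F-L, I-N, K-L

The edges on the cycle L-H-J-B-A-L are not bridges since each lies on that cycle.
But removing L–F disconnects L from F; removing D–C disconnects D from C; removing L–K disconnects L from K; removing N–I disconnects N from I — these are bridges.
In total 5 edges are bridges.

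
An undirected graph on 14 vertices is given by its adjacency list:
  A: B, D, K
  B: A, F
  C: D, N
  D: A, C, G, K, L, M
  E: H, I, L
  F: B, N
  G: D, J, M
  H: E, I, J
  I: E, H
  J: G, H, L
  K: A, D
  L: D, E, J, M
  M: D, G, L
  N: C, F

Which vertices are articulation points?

D

Removing D increases the component count from 1 to 2, so D is a cut vertex.
By contrast removing A leaves 1 component; it is not a cut vertex. No other vertex is a cut vertex either.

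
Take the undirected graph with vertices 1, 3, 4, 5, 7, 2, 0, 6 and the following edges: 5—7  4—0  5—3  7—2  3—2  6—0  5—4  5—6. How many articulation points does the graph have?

Removing 5 increases the component count from 2 to 3, so 5 is a cut vertex.
By contrast removing 4 leaves 2 components; it is not a cut vertex. No other vertex is a cut vertex either.

1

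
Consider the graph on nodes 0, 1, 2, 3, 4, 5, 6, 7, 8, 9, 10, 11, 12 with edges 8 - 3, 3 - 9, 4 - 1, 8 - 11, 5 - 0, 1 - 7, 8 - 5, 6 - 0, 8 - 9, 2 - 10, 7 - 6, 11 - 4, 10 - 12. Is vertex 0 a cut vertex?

No

Deleting 0 leaves 2 components (was 2), so 0 is not a cut vertex.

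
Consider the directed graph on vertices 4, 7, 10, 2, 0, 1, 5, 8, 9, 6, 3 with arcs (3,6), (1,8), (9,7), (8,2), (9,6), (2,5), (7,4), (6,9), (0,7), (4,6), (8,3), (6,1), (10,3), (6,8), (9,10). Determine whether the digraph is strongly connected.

There is no directed path from 10 to 0, so the graph is not strongly connected.

No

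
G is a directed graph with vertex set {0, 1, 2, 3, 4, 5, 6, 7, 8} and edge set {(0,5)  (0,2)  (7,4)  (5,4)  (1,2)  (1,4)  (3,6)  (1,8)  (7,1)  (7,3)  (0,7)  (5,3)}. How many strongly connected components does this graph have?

9

{2} is an SCC by itself.
{0} is an SCC by itself.
{7} is an SCC by itself.
{5} is an SCC by itself.
{4} is an SCC by itself.
(and 4 more singleton SCCs)
That gives 9 strongly connected components.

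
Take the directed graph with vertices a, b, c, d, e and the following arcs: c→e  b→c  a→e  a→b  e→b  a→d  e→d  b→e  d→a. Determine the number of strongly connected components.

1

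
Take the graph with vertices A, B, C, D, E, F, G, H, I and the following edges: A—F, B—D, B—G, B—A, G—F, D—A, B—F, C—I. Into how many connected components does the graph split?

4

H is isolated — a component by itself.
E is isolated — a component by itself.
Starting from C we can reach C, I. That is one component of size 2.
Starting from A we can reach A, B, D, F, G. That is one component of size 5.
Total: 4 components.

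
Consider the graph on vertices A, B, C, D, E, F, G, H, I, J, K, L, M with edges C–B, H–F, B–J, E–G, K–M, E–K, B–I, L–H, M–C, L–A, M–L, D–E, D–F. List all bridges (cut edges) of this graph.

The edges on the cycle D-E-K-M-L-H-F-D are not bridges since each lies on that cycle.
But removing M–C disconnects M from C; removing E–G disconnects E from G; removing B–C disconnects B from C; removing B–I disconnects B from I — these are bridges.
In total 6 edges are bridges.

A-L, B-C, B-I, B-J, C-M, E-G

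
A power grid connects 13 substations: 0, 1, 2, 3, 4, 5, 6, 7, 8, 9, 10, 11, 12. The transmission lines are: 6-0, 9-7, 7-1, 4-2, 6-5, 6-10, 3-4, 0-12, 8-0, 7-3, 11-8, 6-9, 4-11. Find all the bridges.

0-12, 1-7, 10-6, 2-4, 5-6

The edges on the cycle 6-9-7-3-4-11-8-0-6 are not bridges since each lies on that cycle.
But removing 12-0 disconnects 12 from 0; removing 7-1 disconnects 7 from 1; removing 2-4 disconnects 2 from 4; removing 6-5 disconnects 6 from 5 — these are bridges.
In total 5 edges are bridges.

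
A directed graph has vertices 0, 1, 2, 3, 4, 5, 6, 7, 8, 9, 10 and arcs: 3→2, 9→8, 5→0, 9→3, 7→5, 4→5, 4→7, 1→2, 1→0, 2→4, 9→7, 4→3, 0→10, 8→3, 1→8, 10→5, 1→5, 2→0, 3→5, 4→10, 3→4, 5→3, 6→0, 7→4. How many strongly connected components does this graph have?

5

{0, 2, 3, 4, 5, 7, 10} are all mutually reachable — one SCC of size 7.
{9} is an SCC by itself.
{6} is an SCC by itself.
{8} is an SCC by itself.
{1} is an SCC by itself.
That gives 5 strongly connected components.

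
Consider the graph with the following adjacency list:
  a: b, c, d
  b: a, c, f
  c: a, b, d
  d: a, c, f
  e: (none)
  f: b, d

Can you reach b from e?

The component containing e is {e}, and b is not in it.

No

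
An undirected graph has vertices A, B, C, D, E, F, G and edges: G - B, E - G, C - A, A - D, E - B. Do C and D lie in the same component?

Yes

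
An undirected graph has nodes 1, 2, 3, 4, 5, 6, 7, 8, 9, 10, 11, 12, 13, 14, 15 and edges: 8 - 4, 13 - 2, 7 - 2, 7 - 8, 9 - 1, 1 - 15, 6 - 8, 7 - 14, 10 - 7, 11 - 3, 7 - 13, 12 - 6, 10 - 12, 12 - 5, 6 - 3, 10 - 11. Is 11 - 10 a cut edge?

No

After removing 11 - 10, the path 11-3-6-12-10 still connects them, so the edge is not a bridge.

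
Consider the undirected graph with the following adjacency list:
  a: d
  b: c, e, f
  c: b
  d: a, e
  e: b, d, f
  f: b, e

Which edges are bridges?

a-d, b-c, d-e

The edges on the cycle e-b-f-e are not bridges since each lies on that cycle.
But removing b-c disconnects b from c; removing d-a disconnects d from a; removing e-d disconnects e from d — these are bridges.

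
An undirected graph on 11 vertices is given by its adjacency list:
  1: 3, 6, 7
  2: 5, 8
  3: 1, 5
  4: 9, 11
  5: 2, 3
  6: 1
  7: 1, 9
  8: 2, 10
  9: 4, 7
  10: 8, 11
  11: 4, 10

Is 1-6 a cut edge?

Yes

Removing 1-6 leaves no path between 1 and 6: the component count goes from 1 to 2. So it is a bridge.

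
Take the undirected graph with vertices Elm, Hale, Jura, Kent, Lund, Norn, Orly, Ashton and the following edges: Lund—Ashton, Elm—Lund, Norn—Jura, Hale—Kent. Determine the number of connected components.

Orly is isolated — a component by itself.
Starting from Jura we can reach Jura, Norn. That is one component of size 2.
Starting from Hale we can reach Hale, Kent. That is one component of size 2.
Starting from Elm we can reach Elm, Lund, Ashton. That is one component of size 3.
Total: 4 components.

4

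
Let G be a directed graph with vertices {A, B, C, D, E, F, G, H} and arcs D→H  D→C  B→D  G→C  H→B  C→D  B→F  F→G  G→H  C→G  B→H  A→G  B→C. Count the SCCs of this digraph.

3

{B, C, D, F, G, H} are all mutually reachable — one SCC of size 6.
{E} is an SCC by itself.
{A} is an SCC by itself.
That gives 3 strongly connected components.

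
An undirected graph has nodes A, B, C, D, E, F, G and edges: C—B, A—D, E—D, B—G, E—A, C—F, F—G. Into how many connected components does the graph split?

2

Starting from A we can reach A, D, E. That is one component of size 3.
Starting from B we can reach B, C, F, G. That is one component of size 4.
Total: 2 components.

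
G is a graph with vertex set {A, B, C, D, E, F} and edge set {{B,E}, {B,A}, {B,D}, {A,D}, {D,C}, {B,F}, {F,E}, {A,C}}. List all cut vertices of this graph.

B

Removing B increases the component count from 1 to 2, so B is a cut vertex.
By contrast removing E leaves 1 component; it is not a cut vertex. No other vertex is a cut vertex either.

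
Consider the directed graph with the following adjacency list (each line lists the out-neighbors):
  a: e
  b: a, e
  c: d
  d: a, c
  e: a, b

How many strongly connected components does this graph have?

2

{a, b, e} are all mutually reachable — one SCC of size 3.
{c, d} are all mutually reachable — one SCC of size 2.
That gives 2 strongly connected components.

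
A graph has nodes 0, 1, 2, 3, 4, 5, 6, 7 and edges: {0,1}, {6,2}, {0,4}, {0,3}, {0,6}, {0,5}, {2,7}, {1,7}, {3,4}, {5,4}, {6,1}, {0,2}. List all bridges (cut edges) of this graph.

none

The edges on the cycle 0-6-1-0 are not bridges since each lies on that cycle.
Every edge lies on some cycle, so there are no bridges.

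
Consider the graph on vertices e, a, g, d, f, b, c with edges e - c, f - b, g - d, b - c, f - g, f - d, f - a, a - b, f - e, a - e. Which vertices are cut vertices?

f

Removing f increases the component count from 1 to 2, so f is a cut vertex.
By contrast removing e leaves 1 component; it is not a cut vertex. No other vertex is a cut vertex either.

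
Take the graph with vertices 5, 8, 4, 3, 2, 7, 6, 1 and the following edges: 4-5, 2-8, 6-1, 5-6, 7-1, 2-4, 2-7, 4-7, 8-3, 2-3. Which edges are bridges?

none

The edges on the cycle 2-8-3-2 are not bridges since each lies on that cycle.
Every edge lies on some cycle, so there are no bridges.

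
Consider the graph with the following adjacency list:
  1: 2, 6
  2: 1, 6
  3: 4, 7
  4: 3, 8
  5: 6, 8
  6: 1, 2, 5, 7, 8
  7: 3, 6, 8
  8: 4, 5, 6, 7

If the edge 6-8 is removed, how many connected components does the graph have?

6 and 8 are still connected via 6-7-8, so the component count stays at 1.

1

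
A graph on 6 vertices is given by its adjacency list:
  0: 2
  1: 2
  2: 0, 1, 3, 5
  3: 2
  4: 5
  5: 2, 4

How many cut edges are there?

removing 5-2 disconnects 5 from 2; removing 1-2 disconnects 1 from 2; removing 4-5 disconnects 4 from 5; removing 0-2 disconnects 0 from 2 — these are bridges.
In total 5 edges are bridges.

5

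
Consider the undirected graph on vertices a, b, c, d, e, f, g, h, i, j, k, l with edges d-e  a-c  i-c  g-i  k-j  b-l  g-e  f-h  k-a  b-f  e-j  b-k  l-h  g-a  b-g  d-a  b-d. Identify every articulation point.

Removing b increases the component count from 1 to 2, so b is a cut vertex.
By contrast removing j leaves 1 component; it is not a cut vertex. No other vertex is a cut vertex either.

b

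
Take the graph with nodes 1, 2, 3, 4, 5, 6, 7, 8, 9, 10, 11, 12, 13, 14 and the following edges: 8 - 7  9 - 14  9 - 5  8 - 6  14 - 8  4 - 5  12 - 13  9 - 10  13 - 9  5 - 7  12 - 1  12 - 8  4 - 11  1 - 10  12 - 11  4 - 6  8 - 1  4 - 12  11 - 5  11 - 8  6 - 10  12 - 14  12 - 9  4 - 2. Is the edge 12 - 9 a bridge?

No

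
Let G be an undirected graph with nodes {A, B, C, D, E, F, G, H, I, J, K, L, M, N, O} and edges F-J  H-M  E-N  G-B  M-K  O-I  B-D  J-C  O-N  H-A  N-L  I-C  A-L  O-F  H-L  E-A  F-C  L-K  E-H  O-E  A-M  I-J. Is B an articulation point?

Yes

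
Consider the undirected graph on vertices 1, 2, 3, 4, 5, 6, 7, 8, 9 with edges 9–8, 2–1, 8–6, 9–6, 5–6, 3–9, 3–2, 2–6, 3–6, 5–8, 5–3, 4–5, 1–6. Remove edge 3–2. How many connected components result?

2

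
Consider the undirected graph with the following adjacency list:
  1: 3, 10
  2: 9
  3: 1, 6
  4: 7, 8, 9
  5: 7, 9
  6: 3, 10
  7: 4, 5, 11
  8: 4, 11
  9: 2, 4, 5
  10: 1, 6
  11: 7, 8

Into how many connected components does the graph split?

Starting from 1 we can reach 1, 3, 6, 10. That is one component of size 4.
Starting from 2 we can reach 2, 4, 5, 7, 8, 9, 11. That is one component of size 7.
Total: 2 components.

2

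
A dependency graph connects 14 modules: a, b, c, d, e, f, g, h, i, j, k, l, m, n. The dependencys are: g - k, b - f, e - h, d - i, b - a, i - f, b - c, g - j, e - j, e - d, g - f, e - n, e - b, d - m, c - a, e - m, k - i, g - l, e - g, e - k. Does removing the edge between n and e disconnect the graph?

Yes

Removing n - e leaves no path between n and e: the component count goes from 1 to 2. So it is a bridge.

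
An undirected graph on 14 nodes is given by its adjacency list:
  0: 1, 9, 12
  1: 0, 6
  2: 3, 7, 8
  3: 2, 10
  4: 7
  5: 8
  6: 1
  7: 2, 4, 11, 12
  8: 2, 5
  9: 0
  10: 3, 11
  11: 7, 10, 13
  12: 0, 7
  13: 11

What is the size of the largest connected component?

14

Starting from 0 we can reach 0, 1, 2, 3, 4, 5, 6, 7, 8, 9, 10, 11, 12, 13. That is one component of size 14.
The largest has 14 vertices.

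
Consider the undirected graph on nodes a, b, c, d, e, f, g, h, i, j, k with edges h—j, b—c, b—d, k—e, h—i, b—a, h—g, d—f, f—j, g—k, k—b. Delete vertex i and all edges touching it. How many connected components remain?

1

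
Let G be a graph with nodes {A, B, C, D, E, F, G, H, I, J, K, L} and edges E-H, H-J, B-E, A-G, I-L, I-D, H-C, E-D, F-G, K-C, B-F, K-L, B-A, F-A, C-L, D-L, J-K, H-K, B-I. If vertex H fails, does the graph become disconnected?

Deleting H leaves 1 component (was 1) (its neighbors C, E, J, K remain connected to each other), so H is not a cut vertex.

No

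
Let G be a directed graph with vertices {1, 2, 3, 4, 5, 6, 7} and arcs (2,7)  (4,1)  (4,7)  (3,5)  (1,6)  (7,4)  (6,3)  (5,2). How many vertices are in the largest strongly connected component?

{1, 2, 3, 4, 5, 6, 7} are all mutually reachable — one SCC of size 7.
The largest has 7 vertices.

7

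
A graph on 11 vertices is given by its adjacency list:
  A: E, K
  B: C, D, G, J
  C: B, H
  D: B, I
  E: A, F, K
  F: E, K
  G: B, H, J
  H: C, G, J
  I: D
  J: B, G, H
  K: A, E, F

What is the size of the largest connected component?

7

Starting from A we can reach A, E, F, K. That is one component of size 4.
Starting from B we can reach B, C, D, G, H, I, J. That is one component of size 7.
The largest has 7 vertices.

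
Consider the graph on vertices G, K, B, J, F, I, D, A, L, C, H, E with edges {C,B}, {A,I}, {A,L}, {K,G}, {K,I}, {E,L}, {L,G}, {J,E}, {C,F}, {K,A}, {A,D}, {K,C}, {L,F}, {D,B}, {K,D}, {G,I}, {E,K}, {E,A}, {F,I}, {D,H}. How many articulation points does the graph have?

2

Removing D increases the component count from 1 to 2, so D is a cut vertex.
Removing E increases the component count from 1 to 2, so E is a cut vertex.
By contrast removing G leaves 1 component; it is not a cut vertex. No other vertex is a cut vertex either.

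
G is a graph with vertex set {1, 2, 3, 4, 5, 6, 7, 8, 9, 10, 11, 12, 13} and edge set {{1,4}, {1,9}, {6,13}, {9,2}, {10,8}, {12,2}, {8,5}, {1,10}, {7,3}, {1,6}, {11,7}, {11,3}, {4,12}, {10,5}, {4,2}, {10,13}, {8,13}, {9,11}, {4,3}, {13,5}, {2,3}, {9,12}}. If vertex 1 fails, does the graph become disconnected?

Deleting 1 raises the number of components from 1 to 2, so 1 is a cut vertex.

Yes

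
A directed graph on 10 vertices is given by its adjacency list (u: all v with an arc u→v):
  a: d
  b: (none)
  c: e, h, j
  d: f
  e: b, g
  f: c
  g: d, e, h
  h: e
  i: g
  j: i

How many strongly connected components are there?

3

{c, d, e, f, g, h, i, j} are all mutually reachable — one SCC of size 8.
{b} is an SCC by itself.
{a} is an SCC by itself.
That gives 3 strongly connected components.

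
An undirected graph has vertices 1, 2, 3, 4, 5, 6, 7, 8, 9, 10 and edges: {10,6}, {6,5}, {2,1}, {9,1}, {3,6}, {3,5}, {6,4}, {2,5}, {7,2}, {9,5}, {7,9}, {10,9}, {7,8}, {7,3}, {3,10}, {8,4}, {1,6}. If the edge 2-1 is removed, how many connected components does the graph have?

2 and 1 are still connected via 2-7-9-1, so the component count stays at 1.

1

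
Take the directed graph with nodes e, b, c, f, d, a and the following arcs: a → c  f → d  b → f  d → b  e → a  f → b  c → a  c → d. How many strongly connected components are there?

3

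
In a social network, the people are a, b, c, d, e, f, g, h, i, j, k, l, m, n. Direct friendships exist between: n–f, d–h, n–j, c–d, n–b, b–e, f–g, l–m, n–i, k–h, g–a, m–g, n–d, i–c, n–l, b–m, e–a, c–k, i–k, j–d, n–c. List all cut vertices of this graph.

Removing n increases the component count from 1 to 2, so n is a cut vertex.
By contrast removing i leaves 1 component; it is not a cut vertex. No other vertex is a cut vertex either.

n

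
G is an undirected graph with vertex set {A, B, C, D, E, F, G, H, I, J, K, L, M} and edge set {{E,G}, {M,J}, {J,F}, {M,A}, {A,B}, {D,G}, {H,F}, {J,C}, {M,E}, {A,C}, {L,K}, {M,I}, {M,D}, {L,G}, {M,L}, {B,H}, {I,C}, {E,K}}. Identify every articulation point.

M

Removing M increases the component count from 1 to 2, so M is a cut vertex.
By contrast removing J leaves 1 component; it is not a cut vertex. No other vertex is a cut vertex either.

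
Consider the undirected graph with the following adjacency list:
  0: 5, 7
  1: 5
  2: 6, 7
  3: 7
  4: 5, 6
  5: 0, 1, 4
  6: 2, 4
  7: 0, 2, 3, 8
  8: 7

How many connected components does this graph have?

Starting from 0 we can reach 0, 1, 2, 3, 4, 5, 6, 7, 8. That is one component of size 9.
Total: 1 component.

1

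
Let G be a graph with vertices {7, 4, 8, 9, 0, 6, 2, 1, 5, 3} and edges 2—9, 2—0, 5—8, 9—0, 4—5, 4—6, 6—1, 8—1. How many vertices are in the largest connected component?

5

7 is isolated — a component by itself.
3 is isolated — a component by itself.
Starting from 0 we can reach 0, 2, 9. That is one component of size 3.
Starting from 1 we can reach 1, 4, 5, 6, 8. That is one component of size 5.
The largest has 5 vertices.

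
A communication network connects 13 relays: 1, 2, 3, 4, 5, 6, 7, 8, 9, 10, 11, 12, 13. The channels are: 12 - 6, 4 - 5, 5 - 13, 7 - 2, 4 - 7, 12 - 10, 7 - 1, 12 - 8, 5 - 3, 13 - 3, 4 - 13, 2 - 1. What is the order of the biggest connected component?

9 is isolated — a component by itself.
11 is isolated — a component by itself.
Starting from 6 we can reach 6, 8, 10, 12. That is one component of size 4.
Starting from 1 we can reach 1, 2, 3, 4, 5, 7, 13. That is one component of size 7.
The largest has 7 vertices.

7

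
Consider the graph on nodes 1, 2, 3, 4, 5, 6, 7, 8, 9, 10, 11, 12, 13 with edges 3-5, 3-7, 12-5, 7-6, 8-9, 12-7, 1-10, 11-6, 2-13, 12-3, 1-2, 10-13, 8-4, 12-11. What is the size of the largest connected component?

6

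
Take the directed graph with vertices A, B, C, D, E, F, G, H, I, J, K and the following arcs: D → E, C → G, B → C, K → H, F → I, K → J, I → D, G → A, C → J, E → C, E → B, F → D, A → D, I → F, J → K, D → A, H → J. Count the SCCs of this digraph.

{A, B, C, D, E, G} are all mutually reachable — one SCC of size 6.
{H, J, K} are all mutually reachable — one SCC of size 3.
{F, I} are all mutually reachable — one SCC of size 2.
That gives 3 strongly connected components.

3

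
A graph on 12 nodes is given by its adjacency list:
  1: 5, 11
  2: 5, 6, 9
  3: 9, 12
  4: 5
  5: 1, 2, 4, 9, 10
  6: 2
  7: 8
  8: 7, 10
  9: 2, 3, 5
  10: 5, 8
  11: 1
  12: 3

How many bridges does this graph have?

9

The edges on the cycle 9-2-5-9 are not bridges since each lies on that cycle.
But removing 4-5 disconnects 4 from 5; removing 2-6 disconnects 2 from 6; removing 9-3 disconnects 9 from 3; removing 5-1 disconnects 5 from 1 — these are bridges.
In total 9 edges are bridges.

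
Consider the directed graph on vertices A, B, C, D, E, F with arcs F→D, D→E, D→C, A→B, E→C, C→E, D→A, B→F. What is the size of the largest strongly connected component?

{A, B, D, F} are all mutually reachable — one SCC of size 4.
{C, E} are all mutually reachable — one SCC of size 2.
The largest has 4 vertices.

4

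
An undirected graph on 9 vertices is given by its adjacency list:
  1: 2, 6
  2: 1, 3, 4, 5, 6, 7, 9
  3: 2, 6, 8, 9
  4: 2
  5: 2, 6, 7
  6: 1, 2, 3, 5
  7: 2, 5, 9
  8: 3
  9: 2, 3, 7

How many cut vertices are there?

2

Removing 2 increases the component count from 1 to 2, so 2 is a cut vertex.
Removing 3 increases the component count from 1 to 2, so 3 is a cut vertex.
By contrast removing 4 leaves 1 component; it is not a cut vertex. No other vertex is a cut vertex either.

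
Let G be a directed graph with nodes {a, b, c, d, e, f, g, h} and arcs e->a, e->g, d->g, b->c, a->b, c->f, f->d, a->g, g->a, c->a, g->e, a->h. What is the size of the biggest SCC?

{a, b, c, d, e, f, g} are all mutually reachable — one SCC of size 7.
{h} is an SCC by itself.
The largest has 7 vertices.

7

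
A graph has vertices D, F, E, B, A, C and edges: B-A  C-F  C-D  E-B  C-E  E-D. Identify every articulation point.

B, C, E

Removing B increases the component count from 1 to 2, so B is a cut vertex.
Removing C increases the component count from 1 to 2, so C is a cut vertex.
Removing E increases the component count from 1 to 2, so E is a cut vertex.
By contrast removing D leaves 1 component; it is not a cut vertex. No other vertex is a cut vertex either.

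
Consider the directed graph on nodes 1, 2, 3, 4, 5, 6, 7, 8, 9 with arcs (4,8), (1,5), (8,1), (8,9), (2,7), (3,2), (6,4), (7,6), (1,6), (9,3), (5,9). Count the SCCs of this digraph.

1

{1, 2, 3, 4, 5, 6, 7, 8, 9} are all mutually reachable — one SCC of size 9.
That gives 1 strongly connected component.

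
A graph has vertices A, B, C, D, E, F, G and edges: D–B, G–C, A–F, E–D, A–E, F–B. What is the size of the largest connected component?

5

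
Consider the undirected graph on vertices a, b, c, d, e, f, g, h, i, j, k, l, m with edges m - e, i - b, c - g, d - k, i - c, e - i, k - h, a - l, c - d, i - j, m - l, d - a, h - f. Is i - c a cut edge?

No

After removing i - c, the path i-e-m-l-a-d-c still connects them, so the edge is not a bridge.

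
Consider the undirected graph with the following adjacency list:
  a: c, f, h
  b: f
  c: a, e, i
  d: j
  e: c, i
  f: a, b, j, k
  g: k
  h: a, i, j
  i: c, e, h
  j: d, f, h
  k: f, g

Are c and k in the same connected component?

From c we can reach a, b, c, d, e, f, g, h, i, j, k, which includes k.

Yes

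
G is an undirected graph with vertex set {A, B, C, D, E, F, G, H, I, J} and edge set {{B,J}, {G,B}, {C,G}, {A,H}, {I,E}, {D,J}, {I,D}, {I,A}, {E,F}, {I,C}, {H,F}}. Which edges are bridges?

none

The edges on the cycle I-A-H-F-E-I are not bridges since each lies on that cycle.
Every edge lies on some cycle, so there are no bridges.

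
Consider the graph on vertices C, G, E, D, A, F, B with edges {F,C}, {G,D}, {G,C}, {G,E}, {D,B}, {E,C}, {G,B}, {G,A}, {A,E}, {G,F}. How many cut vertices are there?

Removing G increases the component count from 1 to 2, so G is a cut vertex.
By contrast removing B leaves 1 component; it is not a cut vertex. No other vertex is a cut vertex either.

1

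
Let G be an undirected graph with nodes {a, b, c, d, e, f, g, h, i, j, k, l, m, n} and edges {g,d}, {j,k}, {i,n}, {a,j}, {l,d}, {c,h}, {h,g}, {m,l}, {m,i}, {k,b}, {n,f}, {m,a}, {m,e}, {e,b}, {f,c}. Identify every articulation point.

Removing m increases the component count from 1 to 2, so m is a cut vertex.
By contrast removing j leaves 1 component; it is not a cut vertex. No other vertex is a cut vertex either.

m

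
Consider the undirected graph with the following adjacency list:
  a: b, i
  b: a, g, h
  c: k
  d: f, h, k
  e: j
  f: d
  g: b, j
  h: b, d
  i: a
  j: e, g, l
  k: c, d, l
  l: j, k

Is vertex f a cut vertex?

Deleting f leaves 1 component (was 1), so f is not a cut vertex.

No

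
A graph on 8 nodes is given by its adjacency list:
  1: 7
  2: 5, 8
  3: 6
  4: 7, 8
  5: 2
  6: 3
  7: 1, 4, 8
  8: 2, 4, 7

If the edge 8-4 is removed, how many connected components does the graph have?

2

8 and 4 are still connected via 8-7-4, so the component count stays at 2.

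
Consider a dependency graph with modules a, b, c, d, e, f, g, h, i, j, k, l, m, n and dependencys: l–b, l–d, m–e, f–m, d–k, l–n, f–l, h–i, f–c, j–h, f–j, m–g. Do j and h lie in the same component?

Yes

From j we can reach b, c, d, e, f, g, h, i, j, k, l, m, n, which includes h.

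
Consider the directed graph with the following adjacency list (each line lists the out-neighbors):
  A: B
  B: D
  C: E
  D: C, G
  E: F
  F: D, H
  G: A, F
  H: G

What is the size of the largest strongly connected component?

8

{A, B, C, D, E, F, G, H} are all mutually reachable — one SCC of size 8.
The largest has 8 vertices.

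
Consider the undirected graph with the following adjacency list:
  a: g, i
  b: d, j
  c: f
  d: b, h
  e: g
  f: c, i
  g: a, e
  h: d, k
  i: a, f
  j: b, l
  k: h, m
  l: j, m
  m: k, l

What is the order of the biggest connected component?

Starting from a we can reach a, c, e, f, g, i. That is one component of size 6.
Starting from b we can reach b, d, h, j, k, l, m. That is one component of size 7.
The largest has 7 vertices.

7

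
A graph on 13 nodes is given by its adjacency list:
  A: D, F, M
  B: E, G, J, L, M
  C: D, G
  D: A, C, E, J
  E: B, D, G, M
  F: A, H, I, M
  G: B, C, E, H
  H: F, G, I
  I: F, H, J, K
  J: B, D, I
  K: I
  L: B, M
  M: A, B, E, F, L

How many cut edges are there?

The edges on the cycle E-B-M-F-A-D-E are not bridges since each lies on that cycle.
But removing K-I disconnects K from I — this is a bridge.

1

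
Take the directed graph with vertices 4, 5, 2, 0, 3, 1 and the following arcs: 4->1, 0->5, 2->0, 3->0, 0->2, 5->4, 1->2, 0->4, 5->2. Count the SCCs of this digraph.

{0, 1, 2, 4, 5} are all mutually reachable — one SCC of size 5.
{3} is an SCC by itself.
That gives 2 strongly connected components.

2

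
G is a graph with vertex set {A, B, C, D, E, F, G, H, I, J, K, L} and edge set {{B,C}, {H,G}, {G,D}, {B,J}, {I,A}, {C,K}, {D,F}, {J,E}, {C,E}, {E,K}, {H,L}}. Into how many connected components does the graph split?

3

Starting from A we can reach A, I. That is one component of size 2.
Starting from B we can reach B, C, E, J, K. That is one component of size 5.
Starting from D we can reach D, F, G, H, L. That is one component of size 5.
Total: 3 components.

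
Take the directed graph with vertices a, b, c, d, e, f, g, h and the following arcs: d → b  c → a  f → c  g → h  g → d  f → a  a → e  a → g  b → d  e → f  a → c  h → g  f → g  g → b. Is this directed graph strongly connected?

No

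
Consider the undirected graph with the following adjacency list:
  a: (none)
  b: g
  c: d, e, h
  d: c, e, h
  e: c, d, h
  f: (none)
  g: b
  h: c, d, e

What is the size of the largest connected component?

4

f is isolated — a component by itself.
a is isolated — a component by itself.
Starting from b we can reach b, g. That is one component of size 2.
Starting from c we can reach c, d, e, h. That is one component of size 4.
The largest has 4 vertices.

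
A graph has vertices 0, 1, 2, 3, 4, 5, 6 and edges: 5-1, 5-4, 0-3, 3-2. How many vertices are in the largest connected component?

3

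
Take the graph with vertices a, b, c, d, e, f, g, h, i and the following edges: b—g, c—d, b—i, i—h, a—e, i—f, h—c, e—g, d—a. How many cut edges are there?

1

The edges on the cycle b-i-h-c-d-a-e-g-b are not bridges since each lies on that cycle.
But removing f—i disconnects f from i — this is a bridge.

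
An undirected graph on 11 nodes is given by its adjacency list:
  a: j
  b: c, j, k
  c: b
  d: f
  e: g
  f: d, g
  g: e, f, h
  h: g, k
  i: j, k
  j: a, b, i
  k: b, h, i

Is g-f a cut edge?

Yes

Removing g-f leaves no path between g and f: the component count goes from 1 to 2. So it is a bridge.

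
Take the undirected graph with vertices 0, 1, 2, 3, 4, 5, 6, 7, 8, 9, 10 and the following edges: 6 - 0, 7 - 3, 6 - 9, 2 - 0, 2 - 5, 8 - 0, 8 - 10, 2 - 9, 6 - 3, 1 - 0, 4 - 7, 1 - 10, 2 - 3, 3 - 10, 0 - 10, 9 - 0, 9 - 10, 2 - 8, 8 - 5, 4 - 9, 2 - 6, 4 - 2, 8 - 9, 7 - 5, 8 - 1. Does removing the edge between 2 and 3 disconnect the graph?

After removing 2 - 3, the path 2-6-3 still connects them, so the edge is not a bridge.

No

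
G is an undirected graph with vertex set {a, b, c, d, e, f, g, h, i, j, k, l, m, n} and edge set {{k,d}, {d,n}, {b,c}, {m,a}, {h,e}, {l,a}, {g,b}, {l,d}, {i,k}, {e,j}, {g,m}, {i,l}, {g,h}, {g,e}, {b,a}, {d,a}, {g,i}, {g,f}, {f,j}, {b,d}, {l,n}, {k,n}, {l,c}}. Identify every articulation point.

Removing g increases the component count from 1 to 2, so g is a cut vertex.
By contrast removing h leaves 1 component; it is not a cut vertex. No other vertex is a cut vertex either.

g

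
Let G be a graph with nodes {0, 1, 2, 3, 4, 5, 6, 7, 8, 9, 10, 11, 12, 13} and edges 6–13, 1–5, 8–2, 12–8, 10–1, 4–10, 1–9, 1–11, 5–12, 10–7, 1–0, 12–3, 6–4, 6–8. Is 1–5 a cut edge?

After removing 1–5, the path 1-10-4-6-8-12-5 still connects them, so the edge is not a bridge.

No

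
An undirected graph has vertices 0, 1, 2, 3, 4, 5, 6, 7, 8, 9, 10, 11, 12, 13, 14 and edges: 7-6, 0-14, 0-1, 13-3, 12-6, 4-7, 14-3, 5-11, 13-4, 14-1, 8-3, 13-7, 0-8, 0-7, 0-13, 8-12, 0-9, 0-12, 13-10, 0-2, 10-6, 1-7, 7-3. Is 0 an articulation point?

Yes

Deleting 0 raises the number of components from 2 to 4, so 0 is a cut vertex.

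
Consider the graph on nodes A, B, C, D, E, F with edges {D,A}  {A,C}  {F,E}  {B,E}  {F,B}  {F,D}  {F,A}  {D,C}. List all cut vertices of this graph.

Removing F increases the component count from 1 to 2, so F is a cut vertex.
By contrast removing B leaves 1 component; it is not a cut vertex. No other vertex is a cut vertex either.

F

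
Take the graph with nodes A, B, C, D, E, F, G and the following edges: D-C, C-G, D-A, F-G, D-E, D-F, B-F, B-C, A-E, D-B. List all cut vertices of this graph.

Removing D increases the component count from 1 to 2, so D is a cut vertex.
By contrast removing G leaves 1 component; it is not a cut vertex. No other vertex is a cut vertex either.

D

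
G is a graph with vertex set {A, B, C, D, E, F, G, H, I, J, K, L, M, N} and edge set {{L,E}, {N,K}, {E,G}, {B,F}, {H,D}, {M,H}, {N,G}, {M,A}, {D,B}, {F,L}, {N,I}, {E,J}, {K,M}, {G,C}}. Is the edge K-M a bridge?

After removing K-M, the path K-N-G-E-L-F-B-D-H-M still connects them, so the edge is not a bridge.

No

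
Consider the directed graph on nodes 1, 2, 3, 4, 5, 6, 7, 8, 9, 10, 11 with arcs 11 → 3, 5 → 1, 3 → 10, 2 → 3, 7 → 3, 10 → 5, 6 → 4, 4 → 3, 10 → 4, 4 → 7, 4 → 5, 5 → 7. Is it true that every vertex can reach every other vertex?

No

There is no directed path from 3 to 9, so the graph is not strongly connected.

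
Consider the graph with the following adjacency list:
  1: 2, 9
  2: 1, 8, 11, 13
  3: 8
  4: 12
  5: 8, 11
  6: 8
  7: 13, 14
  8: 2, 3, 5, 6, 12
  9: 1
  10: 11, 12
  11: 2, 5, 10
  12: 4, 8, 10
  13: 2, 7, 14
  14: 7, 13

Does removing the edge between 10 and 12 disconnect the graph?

After removing 10-12, the path 10-11-5-8-12 still connects them, so the edge is not a bridge.

No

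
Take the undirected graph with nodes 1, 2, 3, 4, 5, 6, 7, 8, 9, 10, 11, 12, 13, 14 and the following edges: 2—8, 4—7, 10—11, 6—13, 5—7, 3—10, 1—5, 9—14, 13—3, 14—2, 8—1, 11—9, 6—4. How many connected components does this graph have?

12 is isolated — a component by itself.
Starting from 1 we can reach 1, 2, 3, 4, 5, 6, 7, 8, 9, 10, 11, 13, 14. That is one component of size 13.
Total: 2 components.

2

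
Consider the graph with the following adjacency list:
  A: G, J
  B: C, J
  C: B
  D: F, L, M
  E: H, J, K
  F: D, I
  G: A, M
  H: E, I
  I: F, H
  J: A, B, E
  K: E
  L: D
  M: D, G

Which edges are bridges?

B-C, B-J, D-L, E-K

The edges on the cycle J-E-H-I-F-D-M-G-A-J are not bridges since each lies on that cycle.
But removing E-K disconnects E from K; removing L-D disconnects L from D; removing B-C disconnects B from C; removing J-B disconnects J from B — these are bridges.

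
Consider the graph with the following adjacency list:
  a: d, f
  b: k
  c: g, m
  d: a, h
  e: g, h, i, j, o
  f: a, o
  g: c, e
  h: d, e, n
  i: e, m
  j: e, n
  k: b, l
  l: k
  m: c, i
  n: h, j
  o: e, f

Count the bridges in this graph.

The edges on the cycle e-g-c-m-i-e are not bridges since each lies on that cycle.
But removing k-b disconnects k from b; removing l-k disconnects l from k — these are bridges.
That makes 2 bridges.

2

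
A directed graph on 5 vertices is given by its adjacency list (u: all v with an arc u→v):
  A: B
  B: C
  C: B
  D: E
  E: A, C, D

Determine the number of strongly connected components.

{B, C} are all mutually reachable — one SCC of size 2.
{D, E} are all mutually reachable — one SCC of size 2.
{A} is an SCC by itself.
That gives 3 strongly connected components.

3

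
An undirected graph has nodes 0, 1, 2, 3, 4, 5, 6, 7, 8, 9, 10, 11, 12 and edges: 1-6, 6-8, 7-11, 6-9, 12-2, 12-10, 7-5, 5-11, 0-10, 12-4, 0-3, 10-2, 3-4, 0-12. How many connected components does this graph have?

3

Starting from 5 we can reach 5, 7, 11. That is one component of size 3.
Starting from 1 we can reach 1, 6, 8, 9. That is one component of size 4.
Starting from 0 we can reach 0, 2, 3, 4, 10, 12. That is one component of size 6.
Total: 3 components.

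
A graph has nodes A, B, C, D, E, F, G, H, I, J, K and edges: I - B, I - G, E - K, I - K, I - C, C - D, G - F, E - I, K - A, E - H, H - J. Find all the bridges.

A-K, B-I, C-D, C-I, E-H, F-G, G-I, H-J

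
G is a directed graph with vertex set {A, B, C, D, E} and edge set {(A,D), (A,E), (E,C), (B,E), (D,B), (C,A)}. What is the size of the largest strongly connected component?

{A, B, C, D, E} are all mutually reachable — one SCC of size 5.
The largest has 5 vertices.

5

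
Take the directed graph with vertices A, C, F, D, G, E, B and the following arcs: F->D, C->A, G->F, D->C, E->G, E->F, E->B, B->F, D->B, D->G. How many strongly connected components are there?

4

{B, D, F, G} are all mutually reachable — one SCC of size 4.
{A} is an SCC by itself.
{E} is an SCC by itself.
{C} is an SCC by itself.
That gives 4 strongly connected components.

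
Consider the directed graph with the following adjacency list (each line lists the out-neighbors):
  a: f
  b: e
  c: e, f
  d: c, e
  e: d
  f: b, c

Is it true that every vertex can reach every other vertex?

No

There is no directed path from c to a, so the graph is not strongly connected.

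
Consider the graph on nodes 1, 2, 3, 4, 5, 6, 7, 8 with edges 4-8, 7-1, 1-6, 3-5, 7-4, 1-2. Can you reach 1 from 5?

The component containing 5 is {3, 5}, and 1 is not in it.

No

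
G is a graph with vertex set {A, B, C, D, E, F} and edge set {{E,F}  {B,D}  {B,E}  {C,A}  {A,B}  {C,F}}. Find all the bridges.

B-D

The edges on the cycle C-A-B-E-F-C are not bridges since each lies on that cycle.
But removing B—D disconnects B from D — this is a bridge.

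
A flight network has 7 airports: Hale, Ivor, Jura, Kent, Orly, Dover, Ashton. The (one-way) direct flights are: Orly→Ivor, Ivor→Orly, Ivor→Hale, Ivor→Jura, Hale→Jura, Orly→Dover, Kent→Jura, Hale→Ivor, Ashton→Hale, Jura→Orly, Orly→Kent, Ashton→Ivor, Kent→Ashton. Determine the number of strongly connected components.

2

{Hale, Ivor, Jura, Kent, Orly, Ashton} are all mutually reachable — one SCC of size 6.
{Dover} is an SCC by itself.
That gives 2 strongly connected components.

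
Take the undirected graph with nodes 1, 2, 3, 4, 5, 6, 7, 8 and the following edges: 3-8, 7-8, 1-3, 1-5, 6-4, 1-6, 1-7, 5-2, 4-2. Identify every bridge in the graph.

The edges on the cycle 1-3-8-7-1 are not bridges since each lies on that cycle.
Every edge lies on some cycle, so there are no bridges.

none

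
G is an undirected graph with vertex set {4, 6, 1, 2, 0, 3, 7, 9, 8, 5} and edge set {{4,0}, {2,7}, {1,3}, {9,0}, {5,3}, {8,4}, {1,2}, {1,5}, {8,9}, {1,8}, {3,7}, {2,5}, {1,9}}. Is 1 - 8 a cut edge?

No

After removing 1 - 8, the path 1-9-8 still connects them, so the edge is not a bridge.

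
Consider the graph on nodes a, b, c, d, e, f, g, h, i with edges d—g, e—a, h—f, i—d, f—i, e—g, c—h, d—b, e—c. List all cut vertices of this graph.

d, e

Removing d increases the component count from 1 to 2, so d is a cut vertex.
Removing e increases the component count from 1 to 2, so e is a cut vertex.
By contrast removing i leaves 1 component; it is not a cut vertex. No other vertex is a cut vertex either.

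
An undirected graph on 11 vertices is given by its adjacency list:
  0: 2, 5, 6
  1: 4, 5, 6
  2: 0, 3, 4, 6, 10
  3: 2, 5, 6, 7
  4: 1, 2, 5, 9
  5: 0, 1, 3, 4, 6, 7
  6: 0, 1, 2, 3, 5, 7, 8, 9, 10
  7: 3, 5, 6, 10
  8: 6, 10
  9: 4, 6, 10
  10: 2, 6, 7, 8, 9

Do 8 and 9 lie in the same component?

From 8 we can reach 0, 1, 2, 3, 4, 5, 6, 7, 8, 9, 10, which includes 9.

Yes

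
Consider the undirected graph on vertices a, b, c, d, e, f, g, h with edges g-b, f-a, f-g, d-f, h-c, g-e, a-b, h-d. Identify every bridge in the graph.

The edges on the cycle f-g-b-a-f are not bridges since each lies on that cycle.
But removing h-d disconnects h from d; removing c-h disconnects c from h; removing f-d disconnects f from d; removing g-e disconnects g from e — these are bridges.

c-h, d-f, d-h, e-g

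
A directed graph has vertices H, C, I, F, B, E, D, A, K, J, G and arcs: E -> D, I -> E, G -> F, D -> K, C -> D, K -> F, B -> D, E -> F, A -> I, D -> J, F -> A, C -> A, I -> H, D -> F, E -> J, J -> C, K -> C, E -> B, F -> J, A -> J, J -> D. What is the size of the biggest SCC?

{A, B, C, D, E, F, I, J, K} are all mutually reachable — one SCC of size 9.
{G} is an SCC by itself.
{H} is an SCC by itself.
The largest has 9 vertices.

9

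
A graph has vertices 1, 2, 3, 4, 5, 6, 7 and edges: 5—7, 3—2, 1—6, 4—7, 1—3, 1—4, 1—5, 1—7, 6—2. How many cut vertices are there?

Removing 1 increases the component count from 1 to 2, so 1 is a cut vertex.
By contrast removing 5 leaves 1 component; it is not a cut vertex. No other vertex is a cut vertex either.

1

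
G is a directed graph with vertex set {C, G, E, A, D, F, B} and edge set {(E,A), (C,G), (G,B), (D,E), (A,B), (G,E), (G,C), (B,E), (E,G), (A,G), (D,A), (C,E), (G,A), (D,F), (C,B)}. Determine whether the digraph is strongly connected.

There is no directed path from F to D, so the graph is not strongly connected.

No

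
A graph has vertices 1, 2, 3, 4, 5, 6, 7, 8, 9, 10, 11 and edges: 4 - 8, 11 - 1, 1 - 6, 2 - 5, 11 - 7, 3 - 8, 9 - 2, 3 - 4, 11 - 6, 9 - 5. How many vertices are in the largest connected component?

10 is isolated — a component by itself.
Starting from 3 we can reach 3, 4, 8. That is one component of size 3.
Starting from 2 we can reach 2, 5, 9. That is one component of size 3.
Starting from 1 we can reach 1, 6, 7, 11. That is one component of size 4.
The largest has 4 vertices.

4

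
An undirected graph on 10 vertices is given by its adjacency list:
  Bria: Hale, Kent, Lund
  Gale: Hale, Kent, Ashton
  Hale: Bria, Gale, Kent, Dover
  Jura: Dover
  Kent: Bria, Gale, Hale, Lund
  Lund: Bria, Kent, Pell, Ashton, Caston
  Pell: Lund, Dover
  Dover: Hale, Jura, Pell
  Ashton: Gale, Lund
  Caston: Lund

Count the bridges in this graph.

2

The edges on the cycle Pell-Lund-Ashton-Gale-Hale-Dover-Pell are not bridges since each lies on that cycle.
But removing Dover-Jura disconnects Dover from Jura; removing Caston-Lund disconnects Caston from Lund — these are bridges.
That makes 2 bridges.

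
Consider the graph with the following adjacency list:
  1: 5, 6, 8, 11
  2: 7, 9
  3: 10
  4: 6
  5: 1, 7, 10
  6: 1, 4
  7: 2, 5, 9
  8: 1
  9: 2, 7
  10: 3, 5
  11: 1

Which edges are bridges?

1-11, 1-5, 1-6, 1-8, 10-3, 10-5, 4-6, 5-7

The edges on the cycle 7-2-9-7 are not bridges since each lies on that cycle.
But removing 5-10 disconnects 5 from 10; removing 3-10 disconnects 3 from 10; removing 7-5 disconnects 7 from 5; removing 4-6 disconnects 4 from 6 — these are bridges.
In total 8 edges are bridges.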